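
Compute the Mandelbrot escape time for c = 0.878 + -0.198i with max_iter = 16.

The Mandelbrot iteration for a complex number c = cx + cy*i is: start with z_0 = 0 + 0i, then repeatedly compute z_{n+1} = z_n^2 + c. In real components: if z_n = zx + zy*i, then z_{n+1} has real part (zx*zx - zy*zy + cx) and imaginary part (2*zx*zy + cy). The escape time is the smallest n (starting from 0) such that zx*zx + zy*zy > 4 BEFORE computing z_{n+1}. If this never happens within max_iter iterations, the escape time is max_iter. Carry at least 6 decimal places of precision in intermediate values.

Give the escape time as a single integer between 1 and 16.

z_0 = 0 + 0i, c = 0.8780 + -0.1980i
Iter 1: z = 0.8780 + -0.1980i, |z|^2 = 0.8101
Iter 2: z = 1.6097 + -0.5457i, |z|^2 = 2.8888
Iter 3: z = 3.1713 + -1.9548i, |z|^2 = 13.8782
Escaped at iteration 3

Answer: 3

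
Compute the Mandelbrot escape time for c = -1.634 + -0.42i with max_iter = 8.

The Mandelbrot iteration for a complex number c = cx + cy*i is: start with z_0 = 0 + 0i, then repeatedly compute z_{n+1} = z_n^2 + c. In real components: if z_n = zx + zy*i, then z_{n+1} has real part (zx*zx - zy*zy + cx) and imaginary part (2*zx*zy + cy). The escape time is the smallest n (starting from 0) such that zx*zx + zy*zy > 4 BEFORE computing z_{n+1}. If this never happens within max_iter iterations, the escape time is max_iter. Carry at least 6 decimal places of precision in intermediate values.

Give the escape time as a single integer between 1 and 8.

Answer: 3

Derivation:
z_0 = 0 + 0i, c = -1.6340 + -0.4200i
Iter 1: z = -1.6340 + -0.4200i, |z|^2 = 2.8464
Iter 2: z = 0.8596 + 0.9526i, |z|^2 = 1.6462
Iter 3: z = -1.8025 + 1.2176i, |z|^2 = 4.7316
Escaped at iteration 3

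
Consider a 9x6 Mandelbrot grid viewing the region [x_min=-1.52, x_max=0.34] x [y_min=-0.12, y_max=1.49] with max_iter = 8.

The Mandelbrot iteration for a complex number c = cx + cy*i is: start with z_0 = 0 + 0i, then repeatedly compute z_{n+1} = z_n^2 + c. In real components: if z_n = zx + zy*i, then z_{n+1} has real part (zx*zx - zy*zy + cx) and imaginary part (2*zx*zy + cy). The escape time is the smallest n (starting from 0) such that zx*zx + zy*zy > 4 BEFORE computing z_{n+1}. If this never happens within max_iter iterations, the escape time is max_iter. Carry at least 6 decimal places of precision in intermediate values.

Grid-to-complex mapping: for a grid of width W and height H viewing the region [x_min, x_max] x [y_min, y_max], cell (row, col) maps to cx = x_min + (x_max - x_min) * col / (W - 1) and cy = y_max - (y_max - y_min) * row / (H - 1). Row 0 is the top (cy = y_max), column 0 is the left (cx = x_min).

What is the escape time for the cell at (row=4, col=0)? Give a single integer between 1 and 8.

Answer: 5

Derivation:
z_0 = 0 + 0i, c = -1.5200 + 0.2020i
Iter 1: z = -1.5200 + 0.2020i, |z|^2 = 2.3512
Iter 2: z = 0.7496 + -0.4121i, |z|^2 = 0.7317
Iter 3: z = -1.1279 + -0.4158i, |z|^2 = 1.4451
Iter 4: z = -0.4207 + 1.1399i, |z|^2 = 1.4765
Iter 5: z = -2.6425 + -0.7571i, |z|^2 = 7.5560
Escaped at iteration 5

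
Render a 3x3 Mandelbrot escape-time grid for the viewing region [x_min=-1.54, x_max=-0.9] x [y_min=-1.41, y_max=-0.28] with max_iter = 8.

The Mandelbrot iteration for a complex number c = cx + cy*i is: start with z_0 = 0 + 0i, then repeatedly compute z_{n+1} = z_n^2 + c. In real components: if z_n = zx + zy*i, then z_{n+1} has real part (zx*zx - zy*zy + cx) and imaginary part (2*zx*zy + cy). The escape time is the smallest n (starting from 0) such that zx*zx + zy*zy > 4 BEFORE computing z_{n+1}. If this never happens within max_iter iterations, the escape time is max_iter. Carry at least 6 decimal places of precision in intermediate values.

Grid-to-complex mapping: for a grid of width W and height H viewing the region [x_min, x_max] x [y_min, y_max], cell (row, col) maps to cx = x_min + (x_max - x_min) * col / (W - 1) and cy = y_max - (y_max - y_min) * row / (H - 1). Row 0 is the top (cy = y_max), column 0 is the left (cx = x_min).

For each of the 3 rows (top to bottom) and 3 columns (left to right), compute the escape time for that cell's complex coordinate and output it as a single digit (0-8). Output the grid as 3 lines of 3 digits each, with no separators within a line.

(row=0, col=0): c = -1.5400 + -0.2800i → escape time 5
(row=0, col=1): c = -1.2200 + -0.2800i → escape time 8
(row=0, col=2): c = -0.9000 + -0.2800i → escape time 8
(row=1, col=0): c = -1.5400 + -0.8450i → escape time 3
(row=1, col=1): c = -1.2200 + -0.8450i → escape time 3
(row=1, col=2): c = -0.9000 + -0.8450i → escape time 3
(row=2, col=0): c = -1.5400 + -1.4100i → escape time 1
(row=2, col=1): c = -1.2200 + -1.4100i → escape time 2
(row=2, col=2): c = -0.9000 + -1.4100i → escape time 2

Answer: 588
333
122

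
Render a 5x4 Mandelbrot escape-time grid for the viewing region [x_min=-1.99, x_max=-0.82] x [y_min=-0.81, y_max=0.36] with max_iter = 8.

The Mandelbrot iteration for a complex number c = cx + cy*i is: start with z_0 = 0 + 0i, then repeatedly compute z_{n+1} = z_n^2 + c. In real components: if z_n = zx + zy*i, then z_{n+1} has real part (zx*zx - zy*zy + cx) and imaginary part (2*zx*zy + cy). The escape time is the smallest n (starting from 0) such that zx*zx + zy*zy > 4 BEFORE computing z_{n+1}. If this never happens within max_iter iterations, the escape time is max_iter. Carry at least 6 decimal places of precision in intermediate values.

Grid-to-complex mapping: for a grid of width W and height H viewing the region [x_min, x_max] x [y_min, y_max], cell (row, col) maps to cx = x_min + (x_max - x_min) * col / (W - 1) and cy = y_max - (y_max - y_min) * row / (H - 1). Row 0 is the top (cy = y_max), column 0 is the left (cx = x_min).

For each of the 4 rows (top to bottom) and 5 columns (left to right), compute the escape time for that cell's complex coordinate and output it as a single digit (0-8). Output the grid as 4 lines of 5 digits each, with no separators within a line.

Answer: 14588
58888
13467
12334

Derivation:
(row=0, col=0): c = -1.9900 + 0.3600i → escape time 1
(row=0, col=1): c = -1.6975 + 0.3600i → escape time 4
(row=0, col=2): c = -1.4050 + 0.3600i → escape time 5
(row=0, col=3): c = -1.1125 + 0.3600i → escape time 8
(row=0, col=4): c = -0.8200 + 0.3600i → escape time 8
(row=1, col=0): c = -1.9900 + -0.0300i → escape time 5
(row=1, col=1): c = -1.6975 + -0.0300i → escape time 8
(row=1, col=2): c = -1.4050 + -0.0300i → escape time 8
(row=1, col=3): c = -1.1125 + -0.0300i → escape time 8
(row=1, col=4): c = -0.8200 + -0.0300i → escape time 8
(row=2, col=0): c = -1.9900 + -0.4200i → escape time 1
(row=2, col=1): c = -1.6975 + -0.4200i → escape time 3
(row=2, col=2): c = -1.4050 + -0.4200i → escape time 4
(row=2, col=3): c = -1.1125 + -0.4200i → escape time 6
(row=2, col=4): c = -0.8200 + -0.4200i → escape time 7
(row=3, col=0): c = -1.9900 + -0.8100i → escape time 1
(row=3, col=1): c = -1.6975 + -0.8100i → escape time 2
(row=3, col=2): c = -1.4050 + -0.8100i → escape time 3
(row=3, col=3): c = -1.1125 + -0.8100i → escape time 3
(row=3, col=4): c = -0.8200 + -0.8100i → escape time 4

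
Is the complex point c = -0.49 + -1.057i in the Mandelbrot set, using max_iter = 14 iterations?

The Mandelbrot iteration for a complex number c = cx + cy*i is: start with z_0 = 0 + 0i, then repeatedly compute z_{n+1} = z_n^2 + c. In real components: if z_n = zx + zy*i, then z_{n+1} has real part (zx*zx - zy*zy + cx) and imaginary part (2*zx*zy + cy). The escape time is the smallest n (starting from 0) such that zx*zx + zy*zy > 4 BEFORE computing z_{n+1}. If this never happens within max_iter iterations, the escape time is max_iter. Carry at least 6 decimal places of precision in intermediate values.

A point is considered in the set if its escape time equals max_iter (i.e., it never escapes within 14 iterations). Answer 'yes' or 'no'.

z_0 = 0 + 0i, c = -0.4900 + -1.0570i
Iter 1: z = -0.4900 + -1.0570i, |z|^2 = 1.3573
Iter 2: z = -1.3671 + -0.0211i, |z|^2 = 1.8695
Iter 3: z = 1.3786 + -0.9992i, |z|^2 = 2.8991
Iter 4: z = 0.4123 + -3.8121i, |z|^2 = 14.7020
Escaped at iteration 4

Answer: no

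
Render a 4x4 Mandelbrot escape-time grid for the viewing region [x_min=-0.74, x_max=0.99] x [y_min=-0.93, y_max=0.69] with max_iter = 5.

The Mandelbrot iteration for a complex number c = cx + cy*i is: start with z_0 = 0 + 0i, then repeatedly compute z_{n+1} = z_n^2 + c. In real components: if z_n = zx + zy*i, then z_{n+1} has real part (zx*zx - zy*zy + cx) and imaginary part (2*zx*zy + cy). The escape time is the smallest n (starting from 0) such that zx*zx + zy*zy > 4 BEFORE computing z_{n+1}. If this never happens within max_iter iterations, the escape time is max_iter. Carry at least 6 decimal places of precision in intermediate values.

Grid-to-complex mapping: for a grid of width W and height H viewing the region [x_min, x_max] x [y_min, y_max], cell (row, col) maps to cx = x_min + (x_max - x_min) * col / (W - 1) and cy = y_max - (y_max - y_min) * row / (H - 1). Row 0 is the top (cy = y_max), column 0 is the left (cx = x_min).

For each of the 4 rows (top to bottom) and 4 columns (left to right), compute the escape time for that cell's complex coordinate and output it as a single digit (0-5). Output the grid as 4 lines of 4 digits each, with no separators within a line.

(row=0, col=0): c = -0.7400 + 0.6900i → escape time 5
(row=0, col=1): c = -0.1633 + 0.6900i → escape time 5
(row=0, col=2): c = 0.4133 + 0.6900i → escape time 5
(row=0, col=3): c = 0.9900 + 0.6900i → escape time 2
(row=1, col=0): c = -0.7400 + 0.1500i → escape time 5
(row=1, col=1): c = -0.1633 + 0.1500i → escape time 5
(row=1, col=2): c = 0.4133 + 0.1500i → escape time 5
(row=1, col=3): c = 0.9900 + 0.1500i → escape time 3
(row=2, col=0): c = -0.7400 + -0.3900i → escape time 5
(row=2, col=1): c = -0.1633 + -0.3900i → escape time 5
(row=2, col=2): c = 0.4133 + -0.3900i → escape time 5
(row=2, col=3): c = 0.9900 + -0.3900i → escape time 2
(row=3, col=0): c = -0.7400 + -0.9300i → escape time 4
(row=3, col=1): c = -0.1633 + -0.9300i → escape time 5
(row=3, col=2): c = 0.4133 + -0.9300i → escape time 3
(row=3, col=3): c = 0.9900 + -0.9300i → escape time 2

Answer: 5552
5553
5552
4532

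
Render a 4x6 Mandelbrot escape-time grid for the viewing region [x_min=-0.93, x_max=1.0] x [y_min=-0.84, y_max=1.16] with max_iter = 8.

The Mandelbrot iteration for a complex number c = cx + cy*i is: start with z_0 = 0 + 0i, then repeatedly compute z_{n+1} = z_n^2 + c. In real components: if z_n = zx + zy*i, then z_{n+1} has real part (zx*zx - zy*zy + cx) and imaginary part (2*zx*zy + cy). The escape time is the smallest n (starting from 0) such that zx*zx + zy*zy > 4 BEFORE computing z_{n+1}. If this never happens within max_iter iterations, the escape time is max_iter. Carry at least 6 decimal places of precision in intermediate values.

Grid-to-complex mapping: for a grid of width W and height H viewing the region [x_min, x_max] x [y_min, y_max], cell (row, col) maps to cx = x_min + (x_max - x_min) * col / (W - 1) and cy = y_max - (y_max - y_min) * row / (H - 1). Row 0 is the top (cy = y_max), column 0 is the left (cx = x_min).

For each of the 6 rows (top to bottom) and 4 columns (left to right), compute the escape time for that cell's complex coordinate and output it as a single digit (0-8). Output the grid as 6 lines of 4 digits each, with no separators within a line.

Answer: 3422
4852
7882
8882
6882
3842

Derivation:
(row=0, col=0): c = -0.9300 + 1.1600i → escape time 3
(row=0, col=1): c = -0.2867 + 1.1600i → escape time 4
(row=0, col=2): c = 0.3567 + 1.1600i → escape time 2
(row=0, col=3): c = 1.0000 + 1.1600i → escape time 2
(row=1, col=0): c = -0.9300 + 0.7600i → escape time 4
(row=1, col=1): c = -0.2867 + 0.7600i → escape time 8
(row=1, col=2): c = 0.3567 + 0.7600i → escape time 5
(row=1, col=3): c = 1.0000 + 0.7600i → escape time 2
(row=2, col=0): c = -0.9300 + 0.3600i → escape time 7
(row=2, col=1): c = -0.2867 + 0.3600i → escape time 8
(row=2, col=2): c = 0.3567 + 0.3600i → escape time 8
(row=2, col=3): c = 1.0000 + 0.3600i → escape time 2
(row=3, col=0): c = -0.9300 + -0.0400i → escape time 8
(row=3, col=1): c = -0.2867 + -0.0400i → escape time 8
(row=3, col=2): c = 0.3567 + -0.0400i → escape time 8
(row=3, col=3): c = 1.0000 + -0.0400i → escape time 2
(row=4, col=0): c = -0.9300 + -0.4400i → escape time 6
(row=4, col=1): c = -0.2867 + -0.4400i → escape time 8
(row=4, col=2): c = 0.3567 + -0.4400i → escape time 8
(row=4, col=3): c = 1.0000 + -0.4400i → escape time 2
(row=5, col=0): c = -0.9300 + -0.8400i → escape time 3
(row=5, col=1): c = -0.2867 + -0.8400i → escape time 8
(row=5, col=2): c = 0.3567 + -0.8400i → escape time 4
(row=5, col=3): c = 1.0000 + -0.8400i → escape time 2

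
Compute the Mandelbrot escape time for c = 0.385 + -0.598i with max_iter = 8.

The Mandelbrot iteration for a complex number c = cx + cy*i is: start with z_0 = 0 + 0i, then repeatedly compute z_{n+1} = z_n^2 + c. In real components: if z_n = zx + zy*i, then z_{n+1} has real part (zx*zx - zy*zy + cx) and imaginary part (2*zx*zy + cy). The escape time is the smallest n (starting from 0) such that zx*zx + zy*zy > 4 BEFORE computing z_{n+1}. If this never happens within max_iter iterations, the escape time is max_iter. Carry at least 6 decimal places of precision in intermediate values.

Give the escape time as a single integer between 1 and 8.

Answer: 8

Derivation:
z_0 = 0 + 0i, c = 0.3850 + -0.5980i
Iter 1: z = 0.3850 + -0.5980i, |z|^2 = 0.5058
Iter 2: z = 0.1756 + -1.0585i, |z|^2 = 1.1512
Iter 3: z = -0.7045 + -0.9698i, |z|^2 = 1.4368
Iter 4: z = -0.0592 + 0.7684i, |z|^2 = 0.5939
Iter 5: z = -0.2019 + -0.6889i, |z|^2 = 0.5154
Iter 6: z = -0.0488 + -0.3198i, |z|^2 = 0.1046
Iter 7: z = 0.2851 + -0.5668i, |z|^2 = 0.4026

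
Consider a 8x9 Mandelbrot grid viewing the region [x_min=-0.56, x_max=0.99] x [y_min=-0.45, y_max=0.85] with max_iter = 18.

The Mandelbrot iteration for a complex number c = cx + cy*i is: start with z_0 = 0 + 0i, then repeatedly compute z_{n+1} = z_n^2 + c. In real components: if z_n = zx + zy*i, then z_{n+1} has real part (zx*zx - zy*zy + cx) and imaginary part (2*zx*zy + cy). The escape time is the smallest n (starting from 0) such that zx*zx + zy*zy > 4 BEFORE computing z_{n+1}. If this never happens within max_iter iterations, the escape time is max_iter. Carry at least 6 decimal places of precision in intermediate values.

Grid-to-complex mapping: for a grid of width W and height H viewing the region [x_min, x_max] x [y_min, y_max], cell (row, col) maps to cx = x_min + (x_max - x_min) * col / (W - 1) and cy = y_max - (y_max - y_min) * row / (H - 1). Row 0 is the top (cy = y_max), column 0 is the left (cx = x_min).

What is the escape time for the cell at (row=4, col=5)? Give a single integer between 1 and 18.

Answer: 4

Derivation:
z_0 = 0 + 0i, c = 0.5471 + 0.2000i
Iter 1: z = 0.5471 + 0.2000i, |z|^2 = 0.3394
Iter 2: z = 0.8065 + 0.4189i, |z|^2 = 0.8259
Iter 3: z = 1.0222 + 0.8756i, |z|^2 = 1.8115
Iter 4: z = 0.8252 + 1.9900i, |z|^2 = 4.6413
Escaped at iteration 4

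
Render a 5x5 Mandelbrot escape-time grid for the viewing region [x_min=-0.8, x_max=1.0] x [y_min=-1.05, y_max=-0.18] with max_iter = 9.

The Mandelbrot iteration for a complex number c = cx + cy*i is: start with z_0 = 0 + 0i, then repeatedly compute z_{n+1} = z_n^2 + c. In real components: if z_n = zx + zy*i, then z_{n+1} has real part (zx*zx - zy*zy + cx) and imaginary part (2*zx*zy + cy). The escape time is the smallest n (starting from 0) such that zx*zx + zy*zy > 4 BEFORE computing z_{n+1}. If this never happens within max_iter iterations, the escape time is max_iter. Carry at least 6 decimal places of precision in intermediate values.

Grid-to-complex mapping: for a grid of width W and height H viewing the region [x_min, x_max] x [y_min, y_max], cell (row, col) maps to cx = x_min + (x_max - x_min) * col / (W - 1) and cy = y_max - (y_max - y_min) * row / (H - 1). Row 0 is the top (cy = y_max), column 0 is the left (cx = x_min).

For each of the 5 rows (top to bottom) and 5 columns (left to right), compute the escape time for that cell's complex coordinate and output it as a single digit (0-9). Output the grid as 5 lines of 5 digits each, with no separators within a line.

Answer: 99942
79942
59932
46532
34422

Derivation:
(row=0, col=0): c = -0.8000 + -0.1800i → escape time 9
(row=0, col=1): c = -0.3500 + -0.1800i → escape time 9
(row=0, col=2): c = 0.1000 + -0.1800i → escape time 9
(row=0, col=3): c = 0.5500 + -0.1800i → escape time 4
(row=0, col=4): c = 1.0000 + -0.1800i → escape time 2
(row=1, col=0): c = -0.8000 + -0.3975i → escape time 7
(row=1, col=1): c = -0.3500 + -0.3975i → escape time 9
(row=1, col=2): c = 0.1000 + -0.3975i → escape time 9
(row=1, col=3): c = 0.5500 + -0.3975i → escape time 4
(row=1, col=4): c = 1.0000 + -0.3975i → escape time 2
(row=2, col=0): c = -0.8000 + -0.6150i → escape time 5
(row=2, col=1): c = -0.3500 + -0.6150i → escape time 9
(row=2, col=2): c = 0.1000 + -0.6150i → escape time 9
(row=2, col=3): c = 0.5500 + -0.6150i → escape time 3
(row=2, col=4): c = 1.0000 + -0.6150i → escape time 2
(row=3, col=0): c = -0.8000 + -0.8325i → escape time 4
(row=3, col=1): c = -0.3500 + -0.8325i → escape time 6
(row=3, col=2): c = 0.1000 + -0.8325i → escape time 5
(row=3, col=3): c = 0.5500 + -0.8325i → escape time 3
(row=3, col=4): c = 1.0000 + -0.8325i → escape time 2
(row=4, col=0): c = -0.8000 + -1.0500i → escape time 3
(row=4, col=1): c = -0.3500 + -1.0500i → escape time 4
(row=4, col=2): c = 0.1000 + -1.0500i → escape time 4
(row=4, col=3): c = 0.5500 + -1.0500i → escape time 2
(row=4, col=4): c = 1.0000 + -1.0500i → escape time 2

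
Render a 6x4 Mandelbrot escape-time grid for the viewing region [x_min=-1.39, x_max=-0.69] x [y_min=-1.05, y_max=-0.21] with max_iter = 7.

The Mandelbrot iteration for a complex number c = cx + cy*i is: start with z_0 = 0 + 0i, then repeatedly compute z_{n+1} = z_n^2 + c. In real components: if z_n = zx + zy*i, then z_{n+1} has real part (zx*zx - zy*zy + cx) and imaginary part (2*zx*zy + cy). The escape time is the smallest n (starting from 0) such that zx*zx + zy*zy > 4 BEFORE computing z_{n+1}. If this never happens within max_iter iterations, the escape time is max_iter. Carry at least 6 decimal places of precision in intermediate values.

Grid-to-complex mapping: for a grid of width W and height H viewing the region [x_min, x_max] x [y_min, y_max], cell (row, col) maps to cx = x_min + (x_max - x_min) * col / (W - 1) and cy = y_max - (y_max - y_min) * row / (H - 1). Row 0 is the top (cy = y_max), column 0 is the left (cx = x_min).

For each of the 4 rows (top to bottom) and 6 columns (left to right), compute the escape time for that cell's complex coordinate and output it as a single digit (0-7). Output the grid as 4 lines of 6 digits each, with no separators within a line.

Answer: 677777
355567
333344
333333

Derivation:
(row=0, col=0): c = -1.3900 + -0.2100i → escape time 6
(row=0, col=1): c = -1.2500 + -0.2100i → escape time 7
(row=0, col=2): c = -1.1100 + -0.2100i → escape time 7
(row=0, col=3): c = -0.9700 + -0.2100i → escape time 7
(row=0, col=4): c = -0.8300 + -0.2100i → escape time 7
(row=0, col=5): c = -0.6900 + -0.2100i → escape time 7
(row=1, col=0): c = -1.3900 + -0.4900i → escape time 3
(row=1, col=1): c = -1.2500 + -0.4900i → escape time 5
(row=1, col=2): c = -1.1100 + -0.4900i → escape time 5
(row=1, col=3): c = -0.9700 + -0.4900i → escape time 5
(row=1, col=4): c = -0.8300 + -0.4900i → escape time 6
(row=1, col=5): c = -0.6900 + -0.4900i → escape time 7
(row=2, col=0): c = -1.3900 + -0.7700i → escape time 3
(row=2, col=1): c = -1.2500 + -0.7700i → escape time 3
(row=2, col=2): c = -1.1100 + -0.7700i → escape time 3
(row=2, col=3): c = -0.9700 + -0.7700i → escape time 3
(row=2, col=4): c = -0.8300 + -0.7700i → escape time 4
(row=2, col=5): c = -0.6900 + -0.7700i → escape time 4
(row=3, col=0): c = -1.3900 + -1.0500i → escape time 3
(row=3, col=1): c = -1.2500 + -1.0500i → escape time 3
(row=3, col=2): c = -1.1100 + -1.0500i → escape time 3
(row=3, col=3): c = -0.9700 + -1.0500i → escape time 3
(row=3, col=4): c = -0.8300 + -1.0500i → escape time 3
(row=3, col=5): c = -0.6900 + -1.0500i → escape time 3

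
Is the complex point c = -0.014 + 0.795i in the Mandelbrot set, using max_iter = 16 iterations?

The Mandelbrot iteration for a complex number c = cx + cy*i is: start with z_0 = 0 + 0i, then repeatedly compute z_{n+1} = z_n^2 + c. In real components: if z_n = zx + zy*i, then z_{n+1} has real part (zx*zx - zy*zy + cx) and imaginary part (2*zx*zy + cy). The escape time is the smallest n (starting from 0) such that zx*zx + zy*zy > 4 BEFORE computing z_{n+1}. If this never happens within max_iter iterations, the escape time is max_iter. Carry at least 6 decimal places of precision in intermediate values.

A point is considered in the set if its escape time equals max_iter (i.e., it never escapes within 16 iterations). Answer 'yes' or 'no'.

Answer: yes

Derivation:
z_0 = 0 + 0i, c = -0.0140 + 0.7950i
Iter 1: z = -0.0140 + 0.7950i, |z|^2 = 0.6322
Iter 2: z = -0.6458 + 0.7727i, |z|^2 = 1.0142
Iter 3: z = -0.1940 + -0.2031i, |z|^2 = 0.0789
Iter 4: z = -0.0176 + 0.8738i, |z|^2 = 0.7639
Iter 5: z = -0.7773 + 0.7642i, |z|^2 = 1.1882
Iter 6: z = 0.0061 + -0.3930i, |z|^2 = 0.1545
Iter 7: z = -0.1684 + 0.7902i, |z|^2 = 0.6528
Iter 8: z = -0.6101 + 0.5288i, |z|^2 = 0.6519
Iter 9: z = 0.0785 + 0.1497i, |z|^2 = 0.0286
Iter 10: z = -0.0303 + 0.8185i, |z|^2 = 0.6709
Iter 11: z = -0.6831 + 0.7455i, |z|^2 = 1.0223
Iter 12: z = -0.1032 + -0.2234i, |z|^2 = 0.0606
Iter 13: z = -0.0533 + 0.8411i, |z|^2 = 0.7103
Iter 14: z = -0.7186 + 0.7054i, |z|^2 = 1.0140
Iter 15: z = 0.0048 + -0.2188i, |z|^2 = 0.0479
Did not escape in 16 iterations → in set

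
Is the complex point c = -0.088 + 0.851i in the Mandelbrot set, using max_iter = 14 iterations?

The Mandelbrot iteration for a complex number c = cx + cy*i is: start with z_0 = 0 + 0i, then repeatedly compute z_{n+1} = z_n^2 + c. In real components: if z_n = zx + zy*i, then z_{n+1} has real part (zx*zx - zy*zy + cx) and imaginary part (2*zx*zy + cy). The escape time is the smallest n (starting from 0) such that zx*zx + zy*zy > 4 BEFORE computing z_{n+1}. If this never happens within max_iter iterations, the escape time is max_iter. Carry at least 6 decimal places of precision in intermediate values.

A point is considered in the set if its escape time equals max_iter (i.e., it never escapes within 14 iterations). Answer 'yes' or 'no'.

Answer: yes

Derivation:
z_0 = 0 + 0i, c = -0.0880 + 0.8510i
Iter 1: z = -0.0880 + 0.8510i, |z|^2 = 0.7319
Iter 2: z = -0.8045 + 0.7012i, |z|^2 = 1.1389
Iter 3: z = 0.0674 + -0.2772i, |z|^2 = 0.0814
Iter 4: z = -0.1603 + 0.8136i, |z|^2 = 0.6877
Iter 5: z = -0.7243 + 0.5902i, |z|^2 = 0.8729
Iter 6: z = 0.0883 + -0.0039i, |z|^2 = 0.0078
Iter 7: z = -0.0802 + 0.8503i, |z|^2 = 0.7295
Iter 8: z = -0.8046 + 0.7146i, |z|^2 = 1.1580
Iter 9: z = 0.0488 + -0.2989i, |z|^2 = 0.0917
Iter 10: z = -0.1750 + 0.8218i, |z|^2 = 0.7060
Iter 11: z = -0.7328 + 0.5634i, |z|^2 = 0.8545
Iter 12: z = 0.1316 + 0.0252i, |z|^2 = 0.0179
Iter 13: z = -0.0713 + 0.8576i, |z|^2 = 0.7406
Did not escape in 14 iterations → in set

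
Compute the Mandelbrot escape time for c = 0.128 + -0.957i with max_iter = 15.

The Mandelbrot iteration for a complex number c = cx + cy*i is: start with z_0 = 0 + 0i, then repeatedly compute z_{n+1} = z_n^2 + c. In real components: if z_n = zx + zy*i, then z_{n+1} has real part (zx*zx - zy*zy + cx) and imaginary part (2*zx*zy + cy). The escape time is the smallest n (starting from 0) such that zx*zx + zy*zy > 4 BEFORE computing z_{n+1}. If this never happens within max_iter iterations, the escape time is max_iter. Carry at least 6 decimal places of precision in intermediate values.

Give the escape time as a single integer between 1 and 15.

z_0 = 0 + 0i, c = 0.1280 + -0.9570i
Iter 1: z = 0.1280 + -0.9570i, |z|^2 = 0.9322
Iter 2: z = -0.7715 + -1.2020i, |z|^2 = 2.0399
Iter 3: z = -0.7216 + 0.8976i, |z|^2 = 1.3264
Iter 4: z = -0.1569 + -2.2524i, |z|^2 = 5.0982
Escaped at iteration 4

Answer: 4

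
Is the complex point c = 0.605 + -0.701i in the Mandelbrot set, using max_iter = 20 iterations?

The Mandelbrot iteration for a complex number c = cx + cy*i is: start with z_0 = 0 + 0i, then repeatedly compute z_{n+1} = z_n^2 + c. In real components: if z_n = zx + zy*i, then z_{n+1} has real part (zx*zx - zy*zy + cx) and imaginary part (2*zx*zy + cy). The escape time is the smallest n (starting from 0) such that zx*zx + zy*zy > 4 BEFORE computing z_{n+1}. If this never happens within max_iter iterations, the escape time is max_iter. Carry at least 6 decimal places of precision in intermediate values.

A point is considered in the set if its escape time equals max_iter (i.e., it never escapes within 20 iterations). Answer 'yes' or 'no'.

z_0 = 0 + 0i, c = 0.6050 + -0.7010i
Iter 1: z = 0.6050 + -0.7010i, |z|^2 = 0.8574
Iter 2: z = 0.4796 + -1.5492i, |z|^2 = 2.6301
Iter 3: z = -1.5650 + -2.1871i, |z|^2 = 7.2326
Escaped at iteration 3

Answer: no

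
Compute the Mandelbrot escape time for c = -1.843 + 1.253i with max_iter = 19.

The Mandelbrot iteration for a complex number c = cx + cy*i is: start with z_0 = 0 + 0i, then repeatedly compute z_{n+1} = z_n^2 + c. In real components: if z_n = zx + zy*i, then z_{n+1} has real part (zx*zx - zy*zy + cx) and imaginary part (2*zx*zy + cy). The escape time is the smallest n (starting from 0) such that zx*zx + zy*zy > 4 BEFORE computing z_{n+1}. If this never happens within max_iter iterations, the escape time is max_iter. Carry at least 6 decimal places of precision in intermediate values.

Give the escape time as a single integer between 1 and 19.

Answer: 1

Derivation:
z_0 = 0 + 0i, c = -1.8430 + 1.2530i
Iter 1: z = -1.8430 + 1.2530i, |z|^2 = 4.9667
Escaped at iteration 1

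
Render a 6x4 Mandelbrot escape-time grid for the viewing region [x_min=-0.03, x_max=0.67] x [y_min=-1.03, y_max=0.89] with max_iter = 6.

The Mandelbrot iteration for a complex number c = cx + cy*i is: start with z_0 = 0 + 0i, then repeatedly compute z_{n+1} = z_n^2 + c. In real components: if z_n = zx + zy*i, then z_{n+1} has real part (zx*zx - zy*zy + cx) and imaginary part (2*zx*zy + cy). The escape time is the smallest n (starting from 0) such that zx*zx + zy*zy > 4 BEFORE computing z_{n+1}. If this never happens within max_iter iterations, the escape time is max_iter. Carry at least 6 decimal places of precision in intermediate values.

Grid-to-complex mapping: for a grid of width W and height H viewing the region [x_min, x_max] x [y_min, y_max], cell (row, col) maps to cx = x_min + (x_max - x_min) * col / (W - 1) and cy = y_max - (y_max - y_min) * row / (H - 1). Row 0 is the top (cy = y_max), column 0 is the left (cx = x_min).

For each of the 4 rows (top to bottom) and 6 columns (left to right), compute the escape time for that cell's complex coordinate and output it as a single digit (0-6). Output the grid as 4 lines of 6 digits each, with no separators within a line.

(row=0, col=0): c = -0.0300 + 0.8900i → escape time 6
(row=0, col=1): c = 0.1100 + 0.8900i → escape time 5
(row=0, col=2): c = 0.2500 + 0.8900i → escape time 4
(row=0, col=3): c = 0.3900 + 0.8900i → escape time 3
(row=0, col=4): c = 0.5300 + 0.8900i → escape time 3
(row=0, col=5): c = 0.6700 + 0.8900i → escape time 2
(row=1, col=0): c = -0.0300 + 0.2500i → escape time 6
(row=1, col=1): c = 0.1100 + 0.2500i → escape time 6
(row=1, col=2): c = 0.2500 + 0.2500i → escape time 6
(row=1, col=3): c = 0.3900 + 0.2500i → escape time 6
(row=1, col=4): c = 0.5300 + 0.2500i → escape time 5
(row=1, col=5): c = 0.6700 + 0.2500i → escape time 3
(row=2, col=0): c = -0.0300 + -0.3900i → escape time 6
(row=2, col=1): c = 0.1100 + -0.3900i → escape time 6
(row=2, col=2): c = 0.2500 + -0.3900i → escape time 6
(row=2, col=3): c = 0.3900 + -0.3900i → escape time 6
(row=2, col=4): c = 0.5300 + -0.3900i → escape time 5
(row=2, col=5): c = 0.6700 + -0.3900i → escape time 3
(row=3, col=0): c = -0.0300 + -1.0300i → escape time 6
(row=3, col=1): c = 0.1100 + -1.0300i → escape time 4
(row=3, col=2): c = 0.2500 + -1.0300i → escape time 3
(row=3, col=3): c = 0.3900 + -1.0300i → escape time 3
(row=3, col=4): c = 0.5300 + -1.0300i → escape time 2
(row=3, col=5): c = 0.6700 + -1.0300i → escape time 2

Answer: 654332
666653
666653
643322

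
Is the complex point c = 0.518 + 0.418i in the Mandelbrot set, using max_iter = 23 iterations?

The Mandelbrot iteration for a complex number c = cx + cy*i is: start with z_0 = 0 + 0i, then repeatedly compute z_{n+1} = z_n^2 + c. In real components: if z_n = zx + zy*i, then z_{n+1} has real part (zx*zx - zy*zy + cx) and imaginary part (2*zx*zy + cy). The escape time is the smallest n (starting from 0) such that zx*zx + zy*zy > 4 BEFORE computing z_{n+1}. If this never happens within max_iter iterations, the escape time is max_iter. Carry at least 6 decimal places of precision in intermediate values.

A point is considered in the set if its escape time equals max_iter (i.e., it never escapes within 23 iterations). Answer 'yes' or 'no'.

z_0 = 0 + 0i, c = 0.5180 + 0.4180i
Iter 1: z = 0.5180 + 0.4180i, |z|^2 = 0.4430
Iter 2: z = 0.6116 + 0.8510i, |z|^2 = 1.0983
Iter 3: z = 0.1678 + 1.4590i, |z|^2 = 2.1568
Iter 4: z = -1.5825 + 0.9076i, |z|^2 = 3.3281
Iter 5: z = 2.1988 + -2.4545i, |z|^2 = 10.8591
Escaped at iteration 5

Answer: no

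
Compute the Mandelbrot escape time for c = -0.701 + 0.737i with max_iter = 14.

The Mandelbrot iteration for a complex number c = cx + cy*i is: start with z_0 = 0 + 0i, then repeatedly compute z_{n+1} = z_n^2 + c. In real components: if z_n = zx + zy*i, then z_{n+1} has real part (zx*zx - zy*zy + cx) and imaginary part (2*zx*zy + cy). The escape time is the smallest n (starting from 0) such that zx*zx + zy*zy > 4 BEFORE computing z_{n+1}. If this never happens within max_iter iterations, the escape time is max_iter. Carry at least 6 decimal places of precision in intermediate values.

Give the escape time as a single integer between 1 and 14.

Answer: 4

Derivation:
z_0 = 0 + 0i, c = -0.7010 + 0.7370i
Iter 1: z = -0.7010 + 0.7370i, |z|^2 = 1.0346
Iter 2: z = -0.7528 + -0.2963i, |z|^2 = 0.6544
Iter 3: z = -0.2221 + 1.1831i, |z|^2 = 1.4489
Iter 4: z = -2.0513 + 0.2114i, |z|^2 = 4.2524
Escaped at iteration 4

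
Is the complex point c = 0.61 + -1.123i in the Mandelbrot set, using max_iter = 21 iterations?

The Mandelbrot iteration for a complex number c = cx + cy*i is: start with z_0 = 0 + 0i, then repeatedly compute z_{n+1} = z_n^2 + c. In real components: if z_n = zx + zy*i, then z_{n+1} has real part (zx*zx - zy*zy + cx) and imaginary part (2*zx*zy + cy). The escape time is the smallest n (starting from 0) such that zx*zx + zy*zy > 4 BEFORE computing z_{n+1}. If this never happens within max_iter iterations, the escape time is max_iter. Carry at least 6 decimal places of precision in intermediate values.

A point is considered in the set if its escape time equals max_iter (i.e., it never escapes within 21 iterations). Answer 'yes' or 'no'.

Answer: no

Derivation:
z_0 = 0 + 0i, c = 0.6100 + -1.1230i
Iter 1: z = 0.6100 + -1.1230i, |z|^2 = 1.6332
Iter 2: z = -0.2790 + -2.4931i, |z|^2 = 6.2932
Escaped at iteration 2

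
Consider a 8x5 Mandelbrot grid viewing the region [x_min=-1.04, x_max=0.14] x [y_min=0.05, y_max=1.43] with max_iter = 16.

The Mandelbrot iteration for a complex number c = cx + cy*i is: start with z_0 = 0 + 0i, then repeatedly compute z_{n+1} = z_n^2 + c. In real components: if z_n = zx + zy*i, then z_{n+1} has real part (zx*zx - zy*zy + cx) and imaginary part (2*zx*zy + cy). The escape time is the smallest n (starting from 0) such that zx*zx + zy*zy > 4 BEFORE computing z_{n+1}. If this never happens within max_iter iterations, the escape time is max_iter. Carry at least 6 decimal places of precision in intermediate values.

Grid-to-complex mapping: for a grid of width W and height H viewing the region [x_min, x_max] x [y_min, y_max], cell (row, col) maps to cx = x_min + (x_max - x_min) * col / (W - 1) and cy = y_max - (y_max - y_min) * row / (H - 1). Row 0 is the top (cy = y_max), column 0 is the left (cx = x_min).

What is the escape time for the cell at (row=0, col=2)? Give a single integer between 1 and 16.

Answer: 2

Derivation:
z_0 = 0 + 0i, c = -0.7029 + 1.4300i
Iter 1: z = -0.7029 + 1.4300i, |z|^2 = 2.5389
Iter 2: z = -2.2537 + -0.5802i, |z|^2 = 5.4160
Escaped at iteration 2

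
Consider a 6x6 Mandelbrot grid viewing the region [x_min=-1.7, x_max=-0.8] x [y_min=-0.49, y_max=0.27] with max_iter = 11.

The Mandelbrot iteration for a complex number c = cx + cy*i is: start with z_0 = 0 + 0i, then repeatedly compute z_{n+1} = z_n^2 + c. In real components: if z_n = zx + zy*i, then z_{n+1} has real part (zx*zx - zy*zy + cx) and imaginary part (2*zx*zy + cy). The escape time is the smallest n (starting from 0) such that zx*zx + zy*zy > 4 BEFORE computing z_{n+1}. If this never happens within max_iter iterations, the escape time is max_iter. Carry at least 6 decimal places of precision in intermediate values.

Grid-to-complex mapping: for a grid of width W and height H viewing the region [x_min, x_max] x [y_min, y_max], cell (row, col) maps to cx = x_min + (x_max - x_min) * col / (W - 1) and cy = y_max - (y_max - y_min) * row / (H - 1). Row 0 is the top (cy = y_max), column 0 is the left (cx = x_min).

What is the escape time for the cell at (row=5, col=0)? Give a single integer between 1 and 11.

Answer: 3

Derivation:
z_0 = 0 + 0i, c = -1.7000 + -0.4900i
Iter 1: z = -1.7000 + -0.4900i, |z|^2 = 3.1301
Iter 2: z = 0.9499 + 1.1760i, |z|^2 = 2.2853
Iter 3: z = -2.1807 + 1.7442i, |z|^2 = 7.7974
Escaped at iteration 3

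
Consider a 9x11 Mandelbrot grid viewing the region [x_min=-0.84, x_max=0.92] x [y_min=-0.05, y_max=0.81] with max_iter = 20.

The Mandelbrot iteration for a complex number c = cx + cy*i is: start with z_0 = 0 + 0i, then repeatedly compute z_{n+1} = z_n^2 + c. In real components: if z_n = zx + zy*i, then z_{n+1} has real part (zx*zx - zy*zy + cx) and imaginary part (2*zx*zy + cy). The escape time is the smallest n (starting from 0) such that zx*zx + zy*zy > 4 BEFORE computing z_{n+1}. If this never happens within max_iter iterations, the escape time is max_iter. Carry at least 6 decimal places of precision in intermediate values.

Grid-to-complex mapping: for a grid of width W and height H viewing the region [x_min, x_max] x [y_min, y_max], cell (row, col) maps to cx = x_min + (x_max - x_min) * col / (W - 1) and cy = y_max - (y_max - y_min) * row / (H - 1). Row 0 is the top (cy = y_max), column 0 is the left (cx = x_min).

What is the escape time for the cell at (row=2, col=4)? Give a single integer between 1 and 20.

z_0 = 0 + 0i, c = 0.0400 + 0.6380i
Iter 1: z = 0.0400 + 0.6380i, |z|^2 = 0.4086
Iter 2: z = -0.3654 + 0.6890i, |z|^2 = 0.6083
Iter 3: z = -0.3012 + 0.1344i, |z|^2 = 0.1088
Iter 4: z = 0.1127 + 0.5570i, |z|^2 = 0.3230
Iter 5: z = -0.2576 + 0.7635i, |z|^2 = 0.6493
Iter 6: z = -0.4766 + 0.2446i, |z|^2 = 0.2870
Iter 7: z = 0.2073 + 0.4048i, |z|^2 = 0.2068
Iter 8: z = -0.0809 + 0.8058i, |z|^2 = 0.6559
Iter 9: z = -0.6029 + 0.5076i, |z|^2 = 0.6211
Iter 10: z = 0.1457 + 0.0259i, |z|^2 = 0.0219
Iter 11: z = 0.0606 + 0.6456i, |z|^2 = 0.4204
Iter 12: z = -0.3731 + 0.7162i, |z|^2 = 0.6521
Iter 13: z = -0.3337 + 0.1036i, |z|^2 = 0.1221
Iter 14: z = 0.1407 + 0.5688i, |z|^2 = 0.3434
Iter 15: z = -0.2638 + 0.7980i, |z|^2 = 0.7064
Iter 16: z = -0.5272 + 0.2170i, |z|^2 = 0.3251
Iter 17: z = 0.2709 + 0.4092i, |z|^2 = 0.2408
Iter 18: z = -0.0541 + 0.8597i, |z|^2 = 0.7420
Iter 19: z = -0.6962 + 0.5450i, |z|^2 = 0.7818

Answer: 20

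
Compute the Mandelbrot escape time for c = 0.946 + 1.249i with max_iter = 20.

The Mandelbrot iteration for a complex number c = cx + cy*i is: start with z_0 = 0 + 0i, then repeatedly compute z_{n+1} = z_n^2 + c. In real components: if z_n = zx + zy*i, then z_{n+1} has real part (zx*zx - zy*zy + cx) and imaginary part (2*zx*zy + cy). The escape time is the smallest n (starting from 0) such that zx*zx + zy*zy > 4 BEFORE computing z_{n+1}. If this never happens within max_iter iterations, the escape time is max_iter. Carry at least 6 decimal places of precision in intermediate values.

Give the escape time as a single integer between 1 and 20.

z_0 = 0 + 0i, c = 0.9460 + 1.2490i
Iter 1: z = 0.9460 + 1.2490i, |z|^2 = 2.4549
Iter 2: z = 0.2809 + 3.6121i, |z|^2 = 13.1262
Escaped at iteration 2

Answer: 2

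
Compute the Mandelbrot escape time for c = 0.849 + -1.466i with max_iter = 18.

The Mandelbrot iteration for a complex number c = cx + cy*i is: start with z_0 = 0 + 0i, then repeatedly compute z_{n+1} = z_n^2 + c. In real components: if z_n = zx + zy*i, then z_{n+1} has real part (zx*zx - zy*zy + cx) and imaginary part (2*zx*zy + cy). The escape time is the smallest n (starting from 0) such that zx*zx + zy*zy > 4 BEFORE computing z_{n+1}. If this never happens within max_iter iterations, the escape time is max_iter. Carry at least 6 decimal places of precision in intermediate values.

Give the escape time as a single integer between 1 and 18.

z_0 = 0 + 0i, c = 0.8490 + -1.4660i
Iter 1: z = 0.8490 + -1.4660i, |z|^2 = 2.8700
Iter 2: z = -0.5794 + -3.9553i, |z|^2 = 15.9798
Escaped at iteration 2

Answer: 2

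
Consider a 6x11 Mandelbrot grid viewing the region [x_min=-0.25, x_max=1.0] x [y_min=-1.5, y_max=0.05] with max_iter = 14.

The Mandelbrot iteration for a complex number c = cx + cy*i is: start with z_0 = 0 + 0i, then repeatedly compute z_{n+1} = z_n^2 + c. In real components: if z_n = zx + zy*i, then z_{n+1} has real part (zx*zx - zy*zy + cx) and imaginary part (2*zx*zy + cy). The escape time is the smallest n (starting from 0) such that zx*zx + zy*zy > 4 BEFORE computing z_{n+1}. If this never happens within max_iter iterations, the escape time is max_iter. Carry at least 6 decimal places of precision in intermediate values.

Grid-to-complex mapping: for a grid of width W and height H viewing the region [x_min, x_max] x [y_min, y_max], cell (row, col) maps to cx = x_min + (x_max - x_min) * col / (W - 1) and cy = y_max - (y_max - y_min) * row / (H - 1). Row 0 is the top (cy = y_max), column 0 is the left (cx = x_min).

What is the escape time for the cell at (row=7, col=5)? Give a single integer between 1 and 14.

Answer: 2

Derivation:
z_0 = 0 + 0i, c = 1.0000 + -1.0350i
Iter 1: z = 1.0000 + -1.0350i, |z|^2 = 2.0712
Iter 2: z = 0.9288 + -3.1050i, |z|^2 = 10.5036
Escaped at iteration 2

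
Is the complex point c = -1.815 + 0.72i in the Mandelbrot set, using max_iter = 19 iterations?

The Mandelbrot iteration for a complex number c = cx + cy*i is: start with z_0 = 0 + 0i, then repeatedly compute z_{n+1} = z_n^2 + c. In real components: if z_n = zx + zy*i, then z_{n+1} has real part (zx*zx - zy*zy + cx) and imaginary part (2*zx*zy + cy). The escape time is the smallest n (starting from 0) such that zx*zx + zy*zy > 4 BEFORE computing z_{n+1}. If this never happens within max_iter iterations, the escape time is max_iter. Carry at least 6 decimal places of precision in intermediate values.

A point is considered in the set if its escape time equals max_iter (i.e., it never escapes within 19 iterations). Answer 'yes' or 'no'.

z_0 = 0 + 0i, c = -1.8150 + 0.7200i
Iter 1: z = -1.8150 + 0.7200i, |z|^2 = 3.8126
Iter 2: z = 0.9608 + -1.8936i, |z|^2 = 4.5089
Escaped at iteration 2

Answer: no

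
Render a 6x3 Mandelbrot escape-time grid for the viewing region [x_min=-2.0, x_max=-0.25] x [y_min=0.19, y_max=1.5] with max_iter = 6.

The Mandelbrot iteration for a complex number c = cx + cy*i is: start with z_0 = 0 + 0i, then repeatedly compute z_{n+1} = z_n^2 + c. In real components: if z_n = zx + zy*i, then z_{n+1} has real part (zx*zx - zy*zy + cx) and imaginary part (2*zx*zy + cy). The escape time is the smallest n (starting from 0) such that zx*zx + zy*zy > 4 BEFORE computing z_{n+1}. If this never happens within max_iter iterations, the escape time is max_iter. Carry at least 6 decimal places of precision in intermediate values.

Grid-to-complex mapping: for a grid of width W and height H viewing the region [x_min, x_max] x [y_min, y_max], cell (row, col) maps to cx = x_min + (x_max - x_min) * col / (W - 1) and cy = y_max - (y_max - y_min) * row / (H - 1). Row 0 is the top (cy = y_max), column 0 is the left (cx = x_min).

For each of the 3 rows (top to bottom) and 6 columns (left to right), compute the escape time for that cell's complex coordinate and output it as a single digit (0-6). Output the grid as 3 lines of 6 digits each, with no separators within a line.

(row=0, col=0): c = -2.0000 + 1.5000i → escape time 1
(row=0, col=1): c = -1.6500 + 1.5000i → escape time 1
(row=0, col=2): c = -1.3000 + 1.5000i → escape time 2
(row=0, col=3): c = -0.9500 + 1.5000i → escape time 2
(row=0, col=4): c = -0.6000 + 1.5000i → escape time 2
(row=0, col=5): c = -0.2500 + 1.5000i → escape time 2
(row=1, col=0): c = -2.0000 + 0.8450i → escape time 1
(row=1, col=1): c = -1.6500 + 0.8450i → escape time 3
(row=1, col=2): c = -1.3000 + 0.8450i → escape time 3
(row=1, col=3): c = -0.9500 + 0.8450i → escape time 3
(row=1, col=4): c = -0.6000 + 0.8450i → escape time 4
(row=1, col=5): c = -0.2500 + 0.8450i → escape time 6
(row=2, col=0): c = -2.0000 + 0.1900i → escape time 1
(row=2, col=1): c = -1.6500 + 0.1900i → escape time 4
(row=2, col=2): c = -1.3000 + 0.1900i → escape time 6
(row=2, col=3): c = -0.9500 + 0.1900i → escape time 6
(row=2, col=4): c = -0.6000 + 0.1900i → escape time 6
(row=2, col=5): c = -0.2500 + 0.1900i → escape time 6

Answer: 112222
133346
146666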